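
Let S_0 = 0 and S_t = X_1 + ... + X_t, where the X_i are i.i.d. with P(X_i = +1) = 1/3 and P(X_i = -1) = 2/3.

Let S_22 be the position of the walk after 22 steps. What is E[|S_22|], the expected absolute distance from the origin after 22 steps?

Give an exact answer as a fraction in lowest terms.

S_22 takes values m ≡ 0 (mod 2) with |m| ≤ 22; P(S_22=m) = C(22,(22+m)/2) · (1/3)^((22+m)/2) · (2/3)^((22-m)/2).
Distribution: P(S=-22)=4194304/31381059609, P(S=-20)=46137344/31381059609, P(S=-18)=80740352/10460353203, P(S=-16)=807403520/31381059609, P(S=-14)=1917583360/31381059609, P(S=-12)=383516672/3486784401, P(S=-10)=1629945856/10460353203, P(S=-8)=1862795264/10460353203, P(S=-6)=582123520/3486784401, P(S=-4)=4074864640/31381059609, P(S=-2)=2648662016/31381059609, P(S=0)=481574912/10460353203, P(S=2)=662165504/31381059609, P(S=4)=254679040/31381059609, P(S=6)=9095680/3486784401, P(S=8)=7276544/10460353203, P(S=10)=1591744/10460353203, P(S=12)=93632/3486784401, P(S=14)=117040/31381059609, P(S=16)=12320/31381059609, P(S=18)=308/10460353203, P(S=20)=44/31381059609, P(S=22)=1/31381059609
E[|S_22|] = Σ_m |m|·P(S_22=m) = 236264907934/31381059609

Answer: 236264907934/31381059609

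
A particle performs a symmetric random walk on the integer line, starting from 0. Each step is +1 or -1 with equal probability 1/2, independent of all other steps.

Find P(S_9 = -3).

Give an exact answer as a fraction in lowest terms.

Answer: 21/128

Derivation:
To reach position -3 after 9 steps: need 3 steps of +1 and 6 of -1.
Favorable paths: C(9,3) = 84
Total paths: 2^9 = 512
P = 84/512 = 21/128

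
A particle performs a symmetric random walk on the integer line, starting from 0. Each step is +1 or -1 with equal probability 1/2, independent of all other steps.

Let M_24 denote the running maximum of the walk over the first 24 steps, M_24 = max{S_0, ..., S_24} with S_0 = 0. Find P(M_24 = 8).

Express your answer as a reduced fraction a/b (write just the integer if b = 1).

Answer: 735471/16777216

Derivation:
Let M_24 = max(S_0,...,S_24). Use the reflection principle: for j ≥ 1, #{paths with M_24 ≥ j} = #{S_24 ≥ j} + #{S_24 ≥ j+1}.
By reflection, #{M_24 ≥ 8} = #{S_24 ≥ 8} + #{S_24 ≥ 9} = 1271626 + 536155 = 1807781.
#{M_24 ≥ 9} = #{S_24 ≥ 9} + #{S_24 ≥ 10} = 536155 + 536155 = 1072310.
#{M_24 = 8} = 1807781 - 1072310 = 735471.
P(M_24 = 8) = 735471/16777216 = 735471/16777216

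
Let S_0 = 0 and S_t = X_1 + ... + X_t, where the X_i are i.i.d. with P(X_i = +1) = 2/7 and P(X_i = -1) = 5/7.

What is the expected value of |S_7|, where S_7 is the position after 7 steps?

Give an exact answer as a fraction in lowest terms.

S_7 takes values m ≡ 1 (mod 2) with |m| ≤ 7; P(S_7=m) = C(7,(7+m)/2) · (2/7)^((7+m)/2) · (5/7)^((7-m)/2).
Distribution: P(S=-7)=78125/823543, P(S=-5)=31250/117649, P(S=-3)=37500/117649, P(S=-1)=25000/117649, P(S=1)=10000/117649, P(S=3)=2400/117649, P(S=5)=320/117649, P(S=7)=128/823543
E[|S_7|] = Σ_m |m|·P(S_7=m) = 55829/16807

Answer: 55829/16807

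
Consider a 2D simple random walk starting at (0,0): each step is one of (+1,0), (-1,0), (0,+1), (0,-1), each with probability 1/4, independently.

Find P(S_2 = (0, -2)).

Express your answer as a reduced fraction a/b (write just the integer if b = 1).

Answer: 1/16

Derivation:
Let h be the number of horizontal steps (so 2-h are vertical). To end at (0,-2) need (h+0)/2 right-steps and ((2-h)-2)/2 up-steps.
Sum over h with 0 ≤ h ≤ 0, h ≡ 0 (mod 2), 2-h ≡ 0 (mod 2):
h=0: C(2,0)·C(0,0)·C(2,0) = 1·1·1 = 1
Total favorable: 1
Total paths: 4^2 = 16
P = 1/16 = 1/16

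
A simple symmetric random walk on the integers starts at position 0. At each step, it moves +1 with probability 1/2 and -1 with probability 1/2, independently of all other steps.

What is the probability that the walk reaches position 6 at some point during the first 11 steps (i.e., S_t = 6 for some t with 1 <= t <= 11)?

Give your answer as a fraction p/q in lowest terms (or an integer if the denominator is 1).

Count via complement. Let g(t,s) = #length-t paths at position s with S_1..S_t all ≠ 6.
g(t,s) = g(t-1,s-1) + g(t-1,s+1) for s ≠ 6; g(t,6) = 0.
t=0: g(0,0)=1
t=1: g(1,-1)=1 g(1,1)=1
t=2: g(2,-2)=1 g(2,0)=2 g(2,2)=1
t=3: g(3,-3)=1 g(3,-1)=3 g(3,1)=3 g(3,3)=1
t=4: g(4,-4)=1 g(4,-2)=4 g(4,0)=6 g(4,2)=4 g(4,4)=1
t=5: g(5,-5)=1 g(5,-3)=5 g(5,-1)=10 g(5,1)=10 g(5,3)=5 g(5,5)=1
t=6: g(6,-6)=1 g(6,-4)=6 g(6,-2)=15 g(6,0)=20 g(6,2)=15 g(6,4)=6
t=7: g(7,-7)=1 g(7,-5)=7 g(7,-3)=21 g(7,-1)=35 g(7,1)=35 g(7,3)=21 g(7,5)=6
t=8: g(8,-8)=1 g(8,-6)=8 g(8,-4)=28 g(8,-2)=56 g(8,0)=70 g(8,2)=56 g(8,4)=27
t=9: g(9,-9)=1 g(9,-7)=9 g(9,-5)=36 g(9,-3)=84 g(9,-1)=126 g(9,1)=126 g(9,3)=83 g(9,5)=27
t=10: g(10,-10)=1 g(10,-8)=10 g(10,-6)=45 g(10,-4)=120 g(10,-2)=210 g(10,0)=252 g(10,2)=209 g(10,4)=110
t=11: g(11,-11)=1 g(11,-9)=11 g(11,-7)=55 g(11,-5)=165 g(11,-3)=330 g(11,-1)=462 g(11,1)=461 g(11,3)=319 g(11,5)=110
Paths never hitting 6: Σ_s g(11,s) = 1914
Paths hitting 6: 2^11 - 1914 = 134
P = 134/2048 = 67/1024

Answer: 67/1024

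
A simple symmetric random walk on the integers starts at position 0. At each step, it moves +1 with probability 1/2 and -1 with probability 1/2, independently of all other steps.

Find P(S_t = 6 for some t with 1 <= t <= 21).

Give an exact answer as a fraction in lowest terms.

Count via complement. Let g(t,s) = #length-t paths at position s with S_1..S_t all ≠ 6.
g(t,s) = g(t-1,s-1) + g(t-1,s+1) for s ≠ 6; g(t,6) = 0.
t=0: g(0,0)=1
t=1: g(1,-1)=1 g(1,1)=1
t=2: g(2,-2)=1 g(2,0)=2 g(2,2)=1
t=3: g(3,-3)=1 g(3,-1)=3 g(3,1)=3 g(3,3)=1
t=4: g(4,-4)=1 g(4,-2)=4 g(4,0)=6 g(4,2)=4 g(4,4)=1
t=5: g(5,-5)=1 g(5,-3)=5 g(5,-1)=10 g(5,1)=10 g(5,3)=5 g(5,5)=1
t=6: g(6,-6)=1 g(6,-4)=6 g(6,-2)=15 g(6,0)=20 g(6,2)=15 g(6,4)=6
t=7: g(7,-7)=1 g(7,-5)=7 g(7,-3)=21 g(7,-1)=35 g(7,1)=35 g(7,3)=21 g(7,5)=6
t=8: g(8,-8)=1 g(8,-6)=8 g(8,-4)=28 g(8,-2)=56 g(8,0)=70 g(8,2)=56 g(8,4)=27
t=9: g(9,-9)=1 g(9,-7)=9 g(9,-5)=36 g(9,-3)=84 g(9,-1)=126 g(9,1)=126 g(9,3)=83 g(9,5)=27
t=10: g(10,-10)=1 g(10,-8)=10 g(10,-6)=45 g(10,-4)=120 g(10,-2)=210 g(10,0)=252 g(10,2)=209 g(10,4)=110
t=11: g(11,-11)=1 g(11,-9)=11 g(11,-7)=55 g(11,-5)=165 g(11,-3)=330 g(11,-1)=462 g(11,1)=461 g(11,3)=319 g(11,5)=110
t=12: g(12,-12)=1 g(12,-10)=12 g(12,-8)=66 g(12,-6)=220 g(12,-4)=495 g(12,-2)=792 g(12,0)=923 g(12,2)=780 g(12,4)=429
t=13: g(13,-13)=1 g(13,-11)=13 g(13,-9)=78 g(13,-7)=286 g(13,-5)=715 g(13,-3)=1287 g(13,-1)=1715 g(13,1)=1703 g(13,3)=1209 g(13,5)=429
t=14: g(14,-14)=1 g(14,-12)=14 g(14,-10)=91 g(14,-8)=364 g(14,-6)=1001 g(14,-4)=2002 g(14,-2)=3002 g(14,0)=3418 g(14,2)=2912 g(14,4)=1638
t=15: g(15,-15)=1 g(15,-13)=15 g(15,-11)=105 g(15,-9)=455 g(15,-7)=1365 g(15,-5)=3003 g(15,-3)=5004 g(15,-1)=6420 g(15,1)=6330 g(15,3)=4550 g(15,5)=1638
t=16: g(16,-16)=1 g(16,-14)=16 g(16,-12)=120 g(16,-10)=560 g(16,-8)=1820 g(16,-6)=4368 g(16,-4)=8007 g(16,-2)=11424 g(16,0)=12750 g(16,2)=10880 g(16,4)=6188
t=17: g(17,-17)=1 g(17,-15)=17 g(17,-13)=136 g(17,-11)=680 g(17,-9)=2380 g(17,-7)=6188 g(17,-5)=12375 g(17,-3)=19431 g(17,-1)=24174 g(17,1)=23630 g(17,3)=17068 g(17,5)=6188
t=18: g(18,-18)=1 g(18,-16)=18 g(18,-14)=153 g(18,-12)=816 g(18,-10)=3060 g(18,-8)=8568 g(18,-6)=18563 g(18,-4)=31806 g(18,-2)=43605 g(18,0)=47804 g(18,2)=40698 g(18,4)=23256
t=19: g(19,-19)=1 g(19,-17)=19 g(19,-15)=171 g(19,-13)=969 g(19,-11)=3876 g(19,-9)=11628 g(19,-7)=27131 g(19,-5)=50369 g(19,-3)=75411 g(19,-1)=91409 g(19,1)=88502 g(19,3)=63954 g(19,5)=23256
t=20: g(20,-20)=1 g(20,-18)=20 g(20,-16)=190 g(20,-14)=1140 g(20,-12)=4845 g(20,-10)=15504 g(20,-8)=38759 g(20,-6)=77500 g(20,-4)=125780 g(20,-2)=166820 g(20,0)=179911 g(20,2)=152456 g(20,4)=87210
t=21: g(21,-21)=1 g(21,-19)=21 g(21,-17)=210 g(21,-15)=1330 g(21,-13)=5985 g(21,-11)=20349 g(21,-9)=54263 g(21,-7)=116259 g(21,-5)=203280 g(21,-3)=292600 g(21,-1)=346731 g(21,1)=332367 g(21,3)=239666 g(21,5)=87210
Paths never hitting 6: Σ_s g(21,s) = 1700272
Paths hitting 6: 2^21 - 1700272 = 396880
P = 396880/2097152 = 24805/131072

Answer: 24805/131072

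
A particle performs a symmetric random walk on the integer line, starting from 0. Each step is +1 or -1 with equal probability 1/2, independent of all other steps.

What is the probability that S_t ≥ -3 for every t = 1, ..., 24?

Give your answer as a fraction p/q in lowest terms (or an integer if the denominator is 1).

Answer: 2414425/4194304

Derivation:
Let f(t,s) = #length-t paths at position s with S_1..S_t all ≥ -3.
f(t,s) = f(t-1,s-1) + f(t-1,s+1) for s ≥ -3; f(t,s) = 0 for s < -3.
t=0: f(0,0)=1
t=1: f(1,-1)=1 f(1,1)=1
t=2: f(2,-2)=1 f(2,0)=2 f(2,2)=1
t=3: f(3,-3)=1 f(3,-1)=3 f(3,1)=3 f(3,3)=1
t=4: f(4,-2)=4 f(4,0)=6 f(4,2)=4 f(4,4)=1
t=5: f(5,-3)=4 f(5,-1)=10 f(5,1)=10 f(5,3)=5 f(5,5)=1
t=6: f(6,-2)=14 f(6,0)=20 f(6,2)=15 f(6,4)=6 f(6,6)=1
t=7: f(7,-3)=14 f(7,-1)=34 f(7,1)=35 f(7,3)=21 f(7,5)=7 f(7,7)=1
t=8: f(8,-2)=48 f(8,0)=69 f(8,2)=56 f(8,4)=28 f(8,6)=8 f(8,8)=1
t=9: f(9,-3)=48 f(9,-1)=117 f(9,1)=125 f(9,3)=84 f(9,5)=36 f(9,7)=9 f(9,9)=1
t=10: f(10,-2)=165 f(10,0)=242 f(10,2)=209 f(10,4)=120 f(10,6)=45 f(10,8)=10 f(10,10)=1
t=11: f(11,-3)=165 f(11,-1)=407 f(11,1)=451 f(11,3)=329 f(11,5)=165 f(11,7)=55 f(11,9)=11 f(11,11)=1
t=12: f(12,-2)=572 f(12,0)=858 f(12,2)=780 f(12,4)=494 f(12,6)=220 f(12,8)=66 f(12,10)=12 f(12,12)=1
t=13: f(13,-3)=572 f(13,-1)=1430 f(13,1)=1638 f(13,3)=1274 f(13,5)=714 f(13,7)=286 f(13,9)=78 f(13,11)=13 f(13,13)=1
t=14: f(14,-2)=2002 f(14,0)=3068 f(14,2)=2912 f(14,4)=1988 f(14,6)=1000 f(14,8)=364 f(14,10)=91 f(14,12)=14 f(14,14)=1
t=15: f(15,-3)=2002 f(15,-1)=5070 f(15,1)=5980 f(15,3)=4900 f(15,5)=2988 f(15,7)=1364 f(15,9)=455 f(15,11)=105 f(15,13)=15 f(15,15)=1
t=16: f(16,-2)=7072 f(16,0)=11050 f(16,2)=10880 f(16,4)=7888 f(16,6)=4352 f(16,8)=1819 f(16,10)=560 f(16,12)=120 f(16,14)=16 f(16,16)=1
t=17: f(17,-3)=7072 f(17,-1)=18122 f(17,1)=21930 f(17,3)=18768 f(17,5)=12240 f(17,7)=6171 f(17,9)=2379 f(17,11)=680 f(17,13)=136 f(17,15)=17 f(17,17)=1
t=18: f(18,-2)=25194 f(18,0)=40052 f(18,2)=40698 f(18,4)=31008 f(18,6)=18411 f(18,8)=8550 f(18,10)=3059 f(18,12)=816 f(18,14)=153 f(18,16)=18 f(18,18)=1
t=19: f(19,-3)=25194 f(19,-1)=65246 f(19,1)=80750 f(19,3)=71706 f(19,5)=49419 f(19,7)=26961 f(19,9)=11609 f(19,11)=3875 f(19,13)=969 f(19,15)=171 f(19,17)=19 f(19,19)=1
t=20: f(20,-2)=90440 f(20,0)=145996 f(20,2)=152456 f(20,4)=121125 f(20,6)=76380 f(20,8)=38570 f(20,10)=15484 f(20,12)=4844 f(20,14)=1140 f(20,16)=190 f(20,18)=20 f(20,20)=1
t=21: f(21,-3)=90440 f(21,-1)=236436 f(21,1)=298452 f(21,3)=273581 f(21,5)=197505 f(21,7)=114950 f(21,9)=54054 f(21,11)=20328 f(21,13)=5984 f(21,15)=1330 f(21,17)=210 f(21,19)=21 f(21,21)=1
t=22: f(22,-2)=326876 f(22,0)=534888 f(22,2)=572033 f(22,4)=471086 f(22,6)=312455 f(22,8)=169004 f(22,10)=74382 f(22,12)=26312 f(22,14)=7314 f(22,16)=1540 f(22,18)=231 f(22,20)=22 f(22,22)=1
t=23: f(23,-3)=326876 f(23,-1)=861764 f(23,1)=1106921 f(23,3)=1043119 f(23,5)=783541 f(23,7)=481459 f(23,9)=243386 f(23,11)=100694 f(23,13)=33626 f(23,15)=8854 f(23,17)=1771 f(23,19)=253 f(23,21)=23 f(23,23)=1
t=24: f(24,-2)=1188640 f(24,0)=1968685 f(24,2)=2150040 f(24,4)=1826660 f(24,6)=1265000 f(24,8)=724845 f(24,10)=344080 f(24,12)=134320 f(24,14)=42480 f(24,16)=10625 f(24,18)=2024 f(24,20)=276 f(24,22)=24 f(24,24)=1
Σ_s f(24,s) = 9657700
P = 9657700/16777216 = 2414425/4194304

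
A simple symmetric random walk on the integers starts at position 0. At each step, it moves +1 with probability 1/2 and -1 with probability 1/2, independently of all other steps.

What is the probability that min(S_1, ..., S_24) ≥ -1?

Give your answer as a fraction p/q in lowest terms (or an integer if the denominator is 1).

Answer: 1300075/4194304

Derivation:
Let f(t,s) = #length-t paths at position s with S_1..S_t all ≥ -1.
f(t,s) = f(t-1,s-1) + f(t-1,s+1) for s ≥ -1; f(t,s) = 0 for s < -1.
t=0: f(0,0)=1
t=1: f(1,-1)=1 f(1,1)=1
t=2: f(2,0)=2 f(2,2)=1
t=3: f(3,-1)=2 f(3,1)=3 f(3,3)=1
t=4: f(4,0)=5 f(4,2)=4 f(4,4)=1
t=5: f(5,-1)=5 f(5,1)=9 f(5,3)=5 f(5,5)=1
t=6: f(6,0)=14 f(6,2)=14 f(6,4)=6 f(6,6)=1
t=7: f(7,-1)=14 f(7,1)=28 f(7,3)=20 f(7,5)=7 f(7,7)=1
t=8: f(8,0)=42 f(8,2)=48 f(8,4)=27 f(8,6)=8 f(8,8)=1
t=9: f(9,-1)=42 f(9,1)=90 f(9,3)=75 f(9,5)=35 f(9,7)=9 f(9,9)=1
t=10: f(10,0)=132 f(10,2)=165 f(10,4)=110 f(10,6)=44 f(10,8)=10 f(10,10)=1
t=11: f(11,-1)=132 f(11,1)=297 f(11,3)=275 f(11,5)=154 f(11,7)=54 f(11,9)=11 f(11,11)=1
t=12: f(12,0)=429 f(12,2)=572 f(12,4)=429 f(12,6)=208 f(12,8)=65 f(12,10)=12 f(12,12)=1
t=13: f(13,-1)=429 f(13,1)=1001 f(13,3)=1001 f(13,5)=637 f(13,7)=273 f(13,9)=77 f(13,11)=13 f(13,13)=1
t=14: f(14,0)=1430 f(14,2)=2002 f(14,4)=1638 f(14,6)=910 f(14,8)=350 f(14,10)=90 f(14,12)=14 f(14,14)=1
t=15: f(15,-1)=1430 f(15,1)=3432 f(15,3)=3640 f(15,5)=2548 f(15,7)=1260 f(15,9)=440 f(15,11)=104 f(15,13)=15 f(15,15)=1
t=16: f(16,0)=4862 f(16,2)=7072 f(16,4)=6188 f(16,6)=3808 f(16,8)=1700 f(16,10)=544 f(16,12)=119 f(16,14)=16 f(16,16)=1
t=17: f(17,-1)=4862 f(17,1)=11934 f(17,3)=13260 f(17,5)=9996 f(17,7)=5508 f(17,9)=2244 f(17,11)=663 f(17,13)=135 f(17,15)=17 f(17,17)=1
t=18: f(18,0)=16796 f(18,2)=25194 f(18,4)=23256 f(18,6)=15504 f(18,8)=7752 f(18,10)=2907 f(18,12)=798 f(18,14)=152 f(18,16)=18 f(18,18)=1
t=19: f(19,-1)=16796 f(19,1)=41990 f(19,3)=48450 f(19,5)=38760 f(19,7)=23256 f(19,9)=10659 f(19,11)=3705 f(19,13)=950 f(19,15)=170 f(19,17)=19 f(19,19)=1
t=20: f(20,0)=58786 f(20,2)=90440 f(20,4)=87210 f(20,6)=62016 f(20,8)=33915 f(20,10)=14364 f(20,12)=4655 f(20,14)=1120 f(20,16)=189 f(20,18)=20 f(20,20)=1
t=21: f(21,-1)=58786 f(21,1)=149226 f(21,3)=177650 f(21,5)=149226 f(21,7)=95931 f(21,9)=48279 f(21,11)=19019 f(21,13)=5775 f(21,15)=1309 f(21,17)=209 f(21,19)=21 f(21,21)=1
t=22: f(22,0)=208012 f(22,2)=326876 f(22,4)=326876 f(22,6)=245157 f(22,8)=144210 f(22,10)=67298 f(22,12)=24794 f(22,14)=7084 f(22,16)=1518 f(22,18)=230 f(22,20)=22 f(22,22)=1
t=23: f(23,-1)=208012 f(23,1)=534888 f(23,3)=653752 f(23,5)=572033 f(23,7)=389367 f(23,9)=211508 f(23,11)=92092 f(23,13)=31878 f(23,15)=8602 f(23,17)=1748 f(23,19)=252 f(23,21)=23 f(23,23)=1
t=24: f(24,0)=742900 f(24,2)=1188640 f(24,4)=1225785 f(24,6)=961400 f(24,8)=600875 f(24,10)=303600 f(24,12)=123970 f(24,14)=40480 f(24,16)=10350 f(24,18)=2000 f(24,20)=275 f(24,22)=24 f(24,24)=1
Σ_s f(24,s) = 5200300
P = 5200300/16777216 = 1300075/4194304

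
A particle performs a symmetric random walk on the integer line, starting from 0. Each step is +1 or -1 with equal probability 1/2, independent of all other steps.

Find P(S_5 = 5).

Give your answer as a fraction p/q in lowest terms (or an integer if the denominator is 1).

Answer: 1/32

Derivation:
To reach position 5 after 5 steps: need 5 steps of +1 and 0 of -1.
Favorable paths: C(5,5) = 1
Total paths: 2^5 = 32
P = 1/32 = 1/32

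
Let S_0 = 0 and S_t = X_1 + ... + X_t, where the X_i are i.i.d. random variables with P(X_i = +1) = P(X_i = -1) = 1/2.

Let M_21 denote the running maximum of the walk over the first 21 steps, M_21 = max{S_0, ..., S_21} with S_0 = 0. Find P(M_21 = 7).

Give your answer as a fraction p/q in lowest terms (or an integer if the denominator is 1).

Let M_21 = max(S_0,...,S_21). Use the reflection principle: for j ≥ 1, #{paths with M_21 ≥ j} = #{S_21 ≥ j} + #{S_21 ≥ j+1}.
By reflection, #{M_21 ≥ 7} = #{S_21 ≥ 7} + #{S_21 ≥ 8} = 198440 + 82160 = 280600.
#{M_21 ≥ 8} = #{S_21 ≥ 8} + #{S_21 ≥ 9} = 82160 + 82160 = 164320.
#{M_21 = 7} = 280600 - 164320 = 116280.
P(M_21 = 7) = 116280/2097152 = 14535/262144

Answer: 14535/262144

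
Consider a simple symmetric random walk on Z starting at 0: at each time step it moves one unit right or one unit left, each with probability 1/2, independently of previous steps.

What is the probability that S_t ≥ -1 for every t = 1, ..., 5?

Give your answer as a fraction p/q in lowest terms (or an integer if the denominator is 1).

Answer: 5/8

Derivation:
Let f(t,s) = #length-t paths at position s with S_1..S_t all ≥ -1.
f(t,s) = f(t-1,s-1) + f(t-1,s+1) for s ≥ -1; f(t,s) = 0 for s < -1.
t=0: f(0,0)=1
t=1: f(1,-1)=1 f(1,1)=1
t=2: f(2,0)=2 f(2,2)=1
t=3: f(3,-1)=2 f(3,1)=3 f(3,3)=1
t=4: f(4,0)=5 f(4,2)=4 f(4,4)=1
t=5: f(5,-1)=5 f(5,1)=9 f(5,3)=5 f(5,5)=1
Σ_s f(5,s) = 20
P = 20/32 = 5/8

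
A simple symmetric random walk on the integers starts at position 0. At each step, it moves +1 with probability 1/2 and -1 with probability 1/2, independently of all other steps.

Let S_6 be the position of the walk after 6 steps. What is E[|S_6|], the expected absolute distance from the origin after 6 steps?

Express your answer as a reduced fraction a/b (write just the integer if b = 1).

S_6 takes values m ≡ 0 (mod 2) with |m| ≤ 6; P(S_6=m) = C(6,(6+m)/2)/2^6.
Total paths: 2^6 = 64
Distribution: P(S=-6)=1/64, P(S=-4)=6/64, P(S=-2)=15/64, P(S=0)=20/64, P(S=2)=15/64, P(S=4)=6/64, P(S=6)=1/64
E[|S_6|] = Σ_m |m|·P(S_6=m) = 120/64 = 15/8

Answer: 15/8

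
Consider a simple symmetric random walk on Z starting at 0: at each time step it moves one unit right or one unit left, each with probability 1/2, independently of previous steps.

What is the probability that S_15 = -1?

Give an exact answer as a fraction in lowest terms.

To reach position -1 after 15 steps: need 7 steps of +1 and 8 of -1.
Favorable paths: C(15,7) = 6435
Total paths: 2^15 = 32768
P = 6435/32768 = 6435/32768

Answer: 6435/32768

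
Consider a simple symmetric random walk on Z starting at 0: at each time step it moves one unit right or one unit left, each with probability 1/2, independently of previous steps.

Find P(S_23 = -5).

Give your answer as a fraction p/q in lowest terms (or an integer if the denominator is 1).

To reach position -5 after 23 steps: need 9 steps of +1 and 14 of -1.
Favorable paths: C(23,9) = 817190
Total paths: 2^23 = 8388608
P = 817190/8388608 = 408595/4194304

Answer: 408595/4194304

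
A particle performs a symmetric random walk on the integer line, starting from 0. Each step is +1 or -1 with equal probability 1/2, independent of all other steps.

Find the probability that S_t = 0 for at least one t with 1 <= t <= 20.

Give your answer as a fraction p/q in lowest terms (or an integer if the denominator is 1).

Answer: 215955/262144

Derivation:
Count via complement. Let g(t,s) = #length-t paths at position s with S_1..S_t all ≠ 0.
g(t,s) = g(t-1,s-1) + g(t-1,s+1) for s ≠ 0; g(t,0) = 0.
t=0: g(0,0)=1
t=1: g(1,-1)=1 g(1,1)=1
t=2: g(2,-2)=1 g(2,2)=1
t=3: g(3,-3)=1 g(3,-1)=1 g(3,1)=1 g(3,3)=1
t=4: g(4,-4)=1 g(4,-2)=2 g(4,2)=2 g(4,4)=1
t=5: g(5,-5)=1 g(5,-3)=3 g(5,-1)=2 g(5,1)=2 g(5,3)=3 g(5,5)=1
t=6: g(6,-6)=1 g(6,-4)=4 g(6,-2)=5 g(6,2)=5 g(6,4)=4 g(6,6)=1
t=7: g(7,-7)=1 g(7,-5)=5 g(7,-3)=9 g(7,-1)=5 g(7,1)=5 g(7,3)=9 g(7,5)=5 g(7,7)=1
t=8: g(8,-8)=1 g(8,-6)=6 g(8,-4)=14 g(8,-2)=14 g(8,2)=14 g(8,4)=14 g(8,6)=6 g(8,8)=1
t=9: g(9,-9)=1 g(9,-7)=7 g(9,-5)=20 g(9,-3)=28 g(9,-1)=14 g(9,1)=14 g(9,3)=28 g(9,5)=20 g(9,7)=7 g(9,9)=1
t=10: g(10,-10)=1 g(10,-8)=8 g(10,-6)=27 g(10,-4)=48 g(10,-2)=42 g(10,2)=42 g(10,4)=48 g(10,6)=27 g(10,8)=8 g(10,10)=1
t=11: g(11,-11)=1 g(11,-9)=9 g(11,-7)=35 g(11,-5)=75 g(11,-3)=90 g(11,-1)=42 g(11,1)=42 g(11,3)=90 g(11,5)=75 g(11,7)=35 g(11,9)=9 g(11,11)=1
t=12: g(12,-12)=1 g(12,-10)=10 g(12,-8)=44 g(12,-6)=110 g(12,-4)=165 g(12,-2)=132 g(12,2)=132 g(12,4)=165 g(12,6)=110 g(12,8)=44 g(12,10)=10 g(12,12)=1
t=13: g(13,-13)=1 g(13,-11)=11 g(13,-9)=54 g(13,-7)=154 g(13,-5)=275 g(13,-3)=297 g(13,-1)=132 g(13,1)=132 g(13,3)=297 g(13,5)=275 g(13,7)=154 g(13,9)=54 g(13,11)=11 g(13,13)=1
t=14: g(14,-14)=1 g(14,-12)=12 g(14,-10)=65 g(14,-8)=208 g(14,-6)=429 g(14,-4)=572 g(14,-2)=429 g(14,2)=429 g(14,4)=572 g(14,6)=429 g(14,8)=208 g(14,10)=65 g(14,12)=12 g(14,14)=1
t=15: g(15,-15)=1 g(15,-13)=13 g(15,-11)=77 g(15,-9)=273 g(15,-7)=637 g(15,-5)=1001 g(15,-3)=1001 g(15,-1)=429 g(15,1)=429 g(15,3)=1001 g(15,5)=1001 g(15,7)=637 g(15,9)=273 g(15,11)=77 g(15,13)=13 g(15,15)=1
t=16: g(16,-16)=1 g(16,-14)=14 g(16,-12)=90 g(16,-10)=350 g(16,-8)=910 g(16,-6)=1638 g(16,-4)=2002 g(16,-2)=1430 g(16,2)=1430 g(16,4)=2002 g(16,6)=1638 g(16,8)=910 g(16,10)=350 g(16,12)=90 g(16,14)=14 g(16,16)=1
t=17: g(17,-17)=1 g(17,-15)=15 g(17,-13)=104 g(17,-11)=440 g(17,-9)=1260 g(17,-7)=2548 g(17,-5)=3640 g(17,-3)=3432 g(17,-1)=1430 g(17,1)=1430 g(17,3)=3432 g(17,5)=3640 g(17,7)=2548 g(17,9)=1260 g(17,11)=440 g(17,13)=104 g(17,15)=15 g(17,17)=1
t=18: g(18,-18)=1 g(18,-16)=16 g(18,-14)=119 g(18,-12)=544 g(18,-10)=1700 g(18,-8)=3808 g(18,-6)=6188 g(18,-4)=7072 g(18,-2)=4862 g(18,2)=4862 g(18,4)=7072 g(18,6)=6188 g(18,8)=3808 g(18,10)=1700 g(18,12)=544 g(18,14)=119 g(18,16)=16 g(18,18)=1
t=19: g(19,-19)=1 g(19,-17)=17 g(19,-15)=135 g(19,-13)=663 g(19,-11)=2244 g(19,-9)=5508 g(19,-7)=9996 g(19,-5)=13260 g(19,-3)=11934 g(19,-1)=4862 g(19,1)=4862 g(19,3)=11934 g(19,5)=13260 g(19,7)=9996 g(19,9)=5508 g(19,11)=2244 g(19,13)=663 g(19,15)=135 g(19,17)=17 g(19,19)=1
t=20: g(20,-20)=1 g(20,-18)=18 g(20,-16)=152 g(20,-14)=798 g(20,-12)=2907 g(20,-10)=7752 g(20,-8)=15504 g(20,-6)=23256 g(20,-4)=25194 g(20,-2)=16796 g(20,2)=16796 g(20,4)=25194 g(20,6)=23256 g(20,8)=15504 g(20,10)=7752 g(20,12)=2907 g(20,14)=798 g(20,16)=152 g(20,18)=18 g(20,20)=1
Paths never hitting 0: Σ_s g(20,s) = 184756
Paths hitting 0: 2^20 - 184756 = 863820
P = 863820/1048576 = 215955/262144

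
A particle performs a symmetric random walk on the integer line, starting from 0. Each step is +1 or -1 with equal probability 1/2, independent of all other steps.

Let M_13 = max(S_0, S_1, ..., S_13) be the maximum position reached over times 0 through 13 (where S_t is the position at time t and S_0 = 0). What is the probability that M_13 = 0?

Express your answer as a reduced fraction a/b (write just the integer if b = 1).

Let M_13 = max(S_0,...,S_13). Use the reflection principle: for j ≥ 1, #{paths with M_13 ≥ j} = #{S_13 ≥ j} + #{S_13 ≥ j+1}.
P(M_13 ≥ 0) = 1 since S_0 = 0, so #{M_13 ≥ 0} = 8192.
#{M_13 ≥ 1} = #{S_13 ≥ 1} + #{S_13 ≥ 2} = 4096 + 2380 = 6476.
#{M_13 = 0} = 8192 - 6476 = 1716.
P(M_13 = 0) = 1716/8192 = 429/2048

Answer: 429/2048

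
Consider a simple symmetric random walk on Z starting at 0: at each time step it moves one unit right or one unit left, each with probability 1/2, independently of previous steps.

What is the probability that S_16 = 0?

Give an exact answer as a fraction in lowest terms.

Answer: 6435/32768

Derivation:
To return to 0 after 16 steps: need exactly 8 steps of +1 and 8 of -1.
Favorable paths: C(16,8) = 12870
Total paths: 2^16 = 65536
P = 12870/65536 = 6435/32768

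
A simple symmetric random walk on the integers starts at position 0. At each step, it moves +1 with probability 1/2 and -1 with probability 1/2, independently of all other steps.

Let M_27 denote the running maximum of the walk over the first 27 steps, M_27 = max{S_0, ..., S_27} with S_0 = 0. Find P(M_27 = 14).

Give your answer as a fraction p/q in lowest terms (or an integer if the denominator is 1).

Answer: 148005/67108864

Derivation:
Let M_27 = max(S_0,...,S_27). Use the reflection principle: for j ≥ 1, #{paths with M_27 ≥ j} = #{S_27 ≥ j} + #{S_27 ≥ j+1}.
By reflection, #{M_27 ≥ 14} = #{S_27 ≥ 14} + #{S_27 ≥ 15} = 397594 + 397594 = 795188.
#{M_27 ≥ 15} = #{S_27 ≥ 15} + #{S_27 ≥ 16} = 397594 + 101584 = 499178.
#{M_27 = 14} = 795188 - 499178 = 296010.
P(M_27 = 14) = 296010/134217728 = 148005/67108864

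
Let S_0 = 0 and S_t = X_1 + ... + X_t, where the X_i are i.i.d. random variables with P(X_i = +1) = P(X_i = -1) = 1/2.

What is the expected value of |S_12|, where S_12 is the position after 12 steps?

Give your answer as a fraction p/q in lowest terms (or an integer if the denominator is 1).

Answer: 693/256

Derivation:
S_12 takes values m ≡ 0 (mod 2) with |m| ≤ 12; P(S_12=m) = C(12,(12+m)/2)/2^12.
Total paths: 2^12 = 4096
Distribution: P(S=-12)=1/4096, P(S=-10)=12/4096, P(S=-8)=66/4096, P(S=-6)=220/4096, P(S=-4)=495/4096, P(S=-2)=792/4096, P(S=0)=924/4096, P(S=2)=792/4096, P(S=4)=495/4096, P(S=6)=220/4096, P(S=8)=66/4096, P(S=10)=12/4096, P(S=12)=1/4096
E[|S_12|] = Σ_m |m|·P(S_12=m) = 11088/4096 = 693/256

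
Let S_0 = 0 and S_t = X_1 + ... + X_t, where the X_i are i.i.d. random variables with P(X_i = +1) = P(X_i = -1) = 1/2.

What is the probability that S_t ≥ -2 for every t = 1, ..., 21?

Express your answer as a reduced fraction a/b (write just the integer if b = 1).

Answer: 499681/1048576

Derivation:
Let f(t,s) = #length-t paths at position s with S_1..S_t all ≥ -2.
f(t,s) = f(t-1,s-1) + f(t-1,s+1) for s ≥ -2; f(t,s) = 0 for s < -2.
t=0: f(0,0)=1
t=1: f(1,-1)=1 f(1,1)=1
t=2: f(2,-2)=1 f(2,0)=2 f(2,2)=1
t=3: f(3,-1)=3 f(3,1)=3 f(3,3)=1
t=4: f(4,-2)=3 f(4,0)=6 f(4,2)=4 f(4,4)=1
t=5: f(5,-1)=9 f(5,1)=10 f(5,3)=5 f(5,5)=1
t=6: f(6,-2)=9 f(6,0)=19 f(6,2)=15 f(6,4)=6 f(6,6)=1
t=7: f(7,-1)=28 f(7,1)=34 f(7,3)=21 f(7,5)=7 f(7,7)=1
t=8: f(8,-2)=28 f(8,0)=62 f(8,2)=55 f(8,4)=28 f(8,6)=8 f(8,8)=1
t=9: f(9,-1)=90 f(9,1)=117 f(9,3)=83 f(9,5)=36 f(9,7)=9 f(9,9)=1
t=10: f(10,-2)=90 f(10,0)=207 f(10,2)=200 f(10,4)=119 f(10,6)=45 f(10,8)=10 f(10,10)=1
t=11: f(11,-1)=297 f(11,1)=407 f(11,3)=319 f(11,5)=164 f(11,7)=55 f(11,9)=11 f(11,11)=1
t=12: f(12,-2)=297 f(12,0)=704 f(12,2)=726 f(12,4)=483 f(12,6)=219 f(12,8)=66 f(12,10)=12 f(12,12)=1
t=13: f(13,-1)=1001 f(13,1)=1430 f(13,3)=1209 f(13,5)=702 f(13,7)=285 f(13,9)=78 f(13,11)=13 f(13,13)=1
t=14: f(14,-2)=1001 f(14,0)=2431 f(14,2)=2639 f(14,4)=1911 f(14,6)=987 f(14,8)=363 f(14,10)=91 f(14,12)=14 f(14,14)=1
t=15: f(15,-1)=3432 f(15,1)=5070 f(15,3)=4550 f(15,5)=2898 f(15,7)=1350 f(15,9)=454 f(15,11)=105 f(15,13)=15 f(15,15)=1
t=16: f(16,-2)=3432 f(16,0)=8502 f(16,2)=9620 f(16,4)=7448 f(16,6)=4248 f(16,8)=1804 f(16,10)=559 f(16,12)=120 f(16,14)=16 f(16,16)=1
t=17: f(17,-1)=11934 f(17,1)=18122 f(17,3)=17068 f(17,5)=11696 f(17,7)=6052 f(17,9)=2363 f(17,11)=679 f(17,13)=136 f(17,15)=17 f(17,17)=1
t=18: f(18,-2)=11934 f(18,0)=30056 f(18,2)=35190 f(18,4)=28764 f(18,6)=17748 f(18,8)=8415 f(18,10)=3042 f(18,12)=815 f(18,14)=153 f(18,16)=18 f(18,18)=1
t=19: f(19,-1)=41990 f(19,1)=65246 f(19,3)=63954 f(19,5)=46512 f(19,7)=26163 f(19,9)=11457 f(19,11)=3857 f(19,13)=968 f(19,15)=171 f(19,17)=19 f(19,19)=1
t=20: f(20,-2)=41990 f(20,0)=107236 f(20,2)=129200 f(20,4)=110466 f(20,6)=72675 f(20,8)=37620 f(20,10)=15314 f(20,12)=4825 f(20,14)=1139 f(20,16)=190 f(20,18)=20 f(20,20)=1
t=21: f(21,-1)=149226 f(21,1)=236436 f(21,3)=239666 f(21,5)=183141 f(21,7)=110295 f(21,9)=52934 f(21,11)=20139 f(21,13)=5964 f(21,15)=1329 f(21,17)=210 f(21,19)=21 f(21,21)=1
Σ_s f(21,s) = 999362
P = 999362/2097152 = 499681/1048576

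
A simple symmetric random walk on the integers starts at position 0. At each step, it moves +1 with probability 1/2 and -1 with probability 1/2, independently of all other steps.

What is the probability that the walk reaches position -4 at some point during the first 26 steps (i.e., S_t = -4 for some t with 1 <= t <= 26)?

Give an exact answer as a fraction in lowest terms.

Count via complement. Let g(t,s) = #length-t paths at position s with S_1..S_t all ≠ -4.
g(t,s) = g(t-1,s-1) + g(t-1,s+1) for s ≠ -4; g(t,-4) = 0.
t=0: g(0,0)=1
t=1: g(1,-1)=1 g(1,1)=1
t=2: g(2,-2)=1 g(2,0)=2 g(2,2)=1
t=3: g(3,-3)=1 g(3,-1)=3 g(3,1)=3 g(3,3)=1
t=4: g(4,-2)=4 g(4,0)=6 g(4,2)=4 g(4,4)=1
t=5: g(5,-3)=4 g(5,-1)=10 g(5,1)=10 g(5,3)=5 g(5,5)=1
t=6: g(6,-2)=14 g(6,0)=20 g(6,2)=15 g(6,4)=6 g(6,6)=1
t=7: g(7,-3)=14 g(7,-1)=34 g(7,1)=35 g(7,3)=21 g(7,5)=7 g(7,7)=1
t=8: g(8,-2)=48 g(8,0)=69 g(8,2)=56 g(8,4)=28 g(8,6)=8 g(8,8)=1
t=9: g(9,-3)=48 g(9,-1)=117 g(9,1)=125 g(9,3)=84 g(9,5)=36 g(9,7)=9 g(9,9)=1
t=10: g(10,-2)=165 g(10,0)=242 g(10,2)=209 g(10,4)=120 g(10,6)=45 g(10,8)=10 g(10,10)=1
t=11: g(11,-3)=165 g(11,-1)=407 g(11,1)=451 g(11,3)=329 g(11,5)=165 g(11,7)=55 g(11,9)=11 g(11,11)=1
t=12: g(12,-2)=572 g(12,0)=858 g(12,2)=780 g(12,4)=494 g(12,6)=220 g(12,8)=66 g(12,10)=12 g(12,12)=1
t=13: g(13,-3)=572 g(13,-1)=1430 g(13,1)=1638 g(13,3)=1274 g(13,5)=714 g(13,7)=286 g(13,9)=78 g(13,11)=13 g(13,13)=1
t=14: g(14,-2)=2002 g(14,0)=3068 g(14,2)=2912 g(14,4)=1988 g(14,6)=1000 g(14,8)=364 g(14,10)=91 g(14,12)=14 g(14,14)=1
t=15: g(15,-3)=2002 g(15,-1)=5070 g(15,1)=5980 g(15,3)=4900 g(15,5)=2988 g(15,7)=1364 g(15,9)=455 g(15,11)=105 g(15,13)=15 g(15,15)=1
t=16: g(16,-2)=7072 g(16,0)=11050 g(16,2)=10880 g(16,4)=7888 g(16,6)=4352 g(16,8)=1819 g(16,10)=560 g(16,12)=120 g(16,14)=16 g(16,16)=1
t=17: g(17,-3)=7072 g(17,-1)=18122 g(17,1)=21930 g(17,3)=18768 g(17,5)=12240 g(17,7)=6171 g(17,9)=2379 g(17,11)=680 g(17,13)=136 g(17,15)=17 g(17,17)=1
t=18: g(18,-2)=25194 g(18,0)=40052 g(18,2)=40698 g(18,4)=31008 g(18,6)=18411 g(18,8)=8550 g(18,10)=3059 g(18,12)=816 g(18,14)=153 g(18,16)=18 g(18,18)=1
t=19: g(19,-3)=25194 g(19,-1)=65246 g(19,1)=80750 g(19,3)=71706 g(19,5)=49419 g(19,7)=26961 g(19,9)=11609 g(19,11)=3875 g(19,13)=969 g(19,15)=171 g(19,17)=19 g(19,19)=1
t=20: g(20,-2)=90440 g(20,0)=145996 g(20,2)=152456 g(20,4)=121125 g(20,6)=76380 g(20,8)=38570 g(20,10)=15484 g(20,12)=4844 g(20,14)=1140 g(20,16)=190 g(20,18)=20 g(20,20)=1
t=21: g(21,-3)=90440 g(21,-1)=236436 g(21,1)=298452 g(21,3)=273581 g(21,5)=197505 g(21,7)=114950 g(21,9)=54054 g(21,11)=20328 g(21,13)=5984 g(21,15)=1330 g(21,17)=210 g(21,19)=21 g(21,21)=1
t=22: g(22,-2)=326876 g(22,0)=534888 g(22,2)=572033 g(22,4)=471086 g(22,6)=312455 g(22,8)=169004 g(22,10)=74382 g(22,12)=26312 g(22,14)=7314 g(22,16)=1540 g(22,18)=231 g(22,20)=22 g(22,22)=1
t=23: g(23,-3)=326876 g(23,-1)=861764 g(23,1)=1106921 g(23,3)=1043119 g(23,5)=783541 g(23,7)=481459 g(23,9)=243386 g(23,11)=100694 g(23,13)=33626 g(23,15)=8854 g(23,17)=1771 g(23,19)=253 g(23,21)=23 g(23,23)=1
t=24: g(24,-2)=1188640 g(24,0)=1968685 g(24,2)=2150040 g(24,4)=1826660 g(24,6)=1265000 g(24,8)=724845 g(24,10)=344080 g(24,12)=134320 g(24,14)=42480 g(24,16)=10625 g(24,18)=2024 g(24,20)=276 g(24,22)=24 g(24,24)=1
t=25: g(25,-3)=1188640 g(25,-1)=3157325 g(25,1)=4118725 g(25,3)=3976700 g(25,5)=3091660 g(25,7)=1989845 g(25,9)=1068925 g(25,11)=478400 g(25,13)=176800 g(25,15)=53105 g(25,17)=12649 g(25,19)=2300 g(25,21)=300 g(25,23)=25 g(25,25)=1
t=26: g(26,-2)=4345965 g(26,0)=7276050 g(26,2)=8095425 g(26,4)=7068360 g(26,6)=5081505 g(26,8)=3058770 g(26,10)=1547325 g(26,12)=655200 g(26,14)=229905 g(26,16)=65754 g(26,18)=14949 g(26,20)=2600 g(26,22)=325 g(26,24)=26 g(26,26)=1
Paths never hitting -4: Σ_s g(26,s) = 37442160
Paths hitting -4: 2^26 - 37442160 = 29666704
P = 29666704/67108864 = 1854169/4194304

Answer: 1854169/4194304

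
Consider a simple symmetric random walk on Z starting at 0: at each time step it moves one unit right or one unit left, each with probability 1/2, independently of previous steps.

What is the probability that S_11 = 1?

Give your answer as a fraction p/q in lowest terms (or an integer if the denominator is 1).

To reach position 1 after 11 steps: need 6 steps of +1 and 5 of -1.
Favorable paths: C(11,6) = 462
Total paths: 2^11 = 2048
P = 462/2048 = 231/1024

Answer: 231/1024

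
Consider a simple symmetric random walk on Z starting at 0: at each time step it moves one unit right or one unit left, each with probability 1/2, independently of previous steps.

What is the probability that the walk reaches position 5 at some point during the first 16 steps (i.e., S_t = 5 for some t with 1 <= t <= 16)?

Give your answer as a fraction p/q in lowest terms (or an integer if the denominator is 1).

Answer: 6885/32768

Derivation:
Count via complement. Let g(t,s) = #length-t paths at position s with S_1..S_t all ≠ 5.
g(t,s) = g(t-1,s-1) + g(t-1,s+1) for s ≠ 5; g(t,5) = 0.
t=0: g(0,0)=1
t=1: g(1,-1)=1 g(1,1)=1
t=2: g(2,-2)=1 g(2,0)=2 g(2,2)=1
t=3: g(3,-3)=1 g(3,-1)=3 g(3,1)=3 g(3,3)=1
t=4: g(4,-4)=1 g(4,-2)=4 g(4,0)=6 g(4,2)=4 g(4,4)=1
t=5: g(5,-5)=1 g(5,-3)=5 g(5,-1)=10 g(5,1)=10 g(5,3)=5
t=6: g(6,-6)=1 g(6,-4)=6 g(6,-2)=15 g(6,0)=20 g(6,2)=15 g(6,4)=5
t=7: g(7,-7)=1 g(7,-5)=7 g(7,-3)=21 g(7,-1)=35 g(7,1)=35 g(7,3)=20
t=8: g(8,-8)=1 g(8,-6)=8 g(8,-4)=28 g(8,-2)=56 g(8,0)=70 g(8,2)=55 g(8,4)=20
t=9: g(9,-9)=1 g(9,-7)=9 g(9,-5)=36 g(9,-3)=84 g(9,-1)=126 g(9,1)=125 g(9,3)=75
t=10: g(10,-10)=1 g(10,-8)=10 g(10,-6)=45 g(10,-4)=120 g(10,-2)=210 g(10,0)=251 g(10,2)=200 g(10,4)=75
t=11: g(11,-11)=1 g(11,-9)=11 g(11,-7)=55 g(11,-5)=165 g(11,-3)=330 g(11,-1)=461 g(11,1)=451 g(11,3)=275
t=12: g(12,-12)=1 g(12,-10)=12 g(12,-8)=66 g(12,-6)=220 g(12,-4)=495 g(12,-2)=791 g(12,0)=912 g(12,2)=726 g(12,4)=275
t=13: g(13,-13)=1 g(13,-11)=13 g(13,-9)=78 g(13,-7)=286 g(13,-5)=715 g(13,-3)=1286 g(13,-1)=1703 g(13,1)=1638 g(13,3)=1001
t=14: g(14,-14)=1 g(14,-12)=14 g(14,-10)=91 g(14,-8)=364 g(14,-6)=1001 g(14,-4)=2001 g(14,-2)=2989 g(14,0)=3341 g(14,2)=2639 g(14,4)=1001
t=15: g(15,-15)=1 g(15,-13)=15 g(15,-11)=105 g(15,-9)=455 g(15,-7)=1365 g(15,-5)=3002 g(15,-3)=4990 g(15,-1)=6330 g(15,1)=5980 g(15,3)=3640
t=16: g(16,-16)=1 g(16,-14)=16 g(16,-12)=120 g(16,-10)=560 g(16,-8)=1820 g(16,-6)=4367 g(16,-4)=7992 g(16,-2)=11320 g(16,0)=12310 g(16,2)=9620 g(16,4)=3640
Paths never hitting 5: Σ_s g(16,s) = 51766
Paths hitting 5: 2^16 - 51766 = 13770
P = 13770/65536 = 6885/32768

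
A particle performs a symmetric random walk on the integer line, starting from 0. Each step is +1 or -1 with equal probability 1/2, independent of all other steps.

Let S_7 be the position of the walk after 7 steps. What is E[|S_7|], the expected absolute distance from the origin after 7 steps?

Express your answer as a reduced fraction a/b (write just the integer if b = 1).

Answer: 35/16

Derivation:
S_7 takes values m ≡ 1 (mod 2) with |m| ≤ 7; P(S_7=m) = C(7,(7+m)/2)/2^7.
Total paths: 2^7 = 128
Distribution: P(S=-7)=1/128, P(S=-5)=7/128, P(S=-3)=21/128, P(S=-1)=35/128, P(S=1)=35/128, P(S=3)=21/128, P(S=5)=7/128, P(S=7)=1/128
E[|S_7|] = Σ_m |m|·P(S_7=m) = 280/128 = 35/16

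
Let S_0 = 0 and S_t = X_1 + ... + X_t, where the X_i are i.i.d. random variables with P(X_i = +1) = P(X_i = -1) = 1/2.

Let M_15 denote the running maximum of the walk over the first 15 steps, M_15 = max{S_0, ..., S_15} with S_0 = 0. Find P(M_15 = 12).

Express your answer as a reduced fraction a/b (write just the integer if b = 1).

Answer: 15/32768

Derivation:
Let M_15 = max(S_0,...,S_15). Use the reflection principle: for j ≥ 1, #{paths with M_15 ≥ j} = #{S_15 ≥ j} + #{S_15 ≥ j+1}.
By reflection, #{M_15 ≥ 12} = #{S_15 ≥ 12} + #{S_15 ≥ 13} = 16 + 16 = 32.
#{M_15 ≥ 13} = #{S_15 ≥ 13} + #{S_15 ≥ 14} = 16 + 1 = 17.
#{M_15 = 12} = 32 - 17 = 15.
P(M_15 = 12) = 15/32768 = 15/32768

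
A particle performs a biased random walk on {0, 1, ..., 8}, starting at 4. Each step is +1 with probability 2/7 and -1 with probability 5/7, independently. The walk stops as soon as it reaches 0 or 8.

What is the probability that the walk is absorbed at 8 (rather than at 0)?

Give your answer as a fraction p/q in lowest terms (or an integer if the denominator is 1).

Answer: 16/641

Derivation:
Biased walk: p = 2/7, q = 5/7, r = q/p = 5/2
Gambler's ruin: P(hit 8 before 0 | start at 4) = (1 - r^a)/(1 - r^N)
r^4 = 625/16; r^8 = 390625/256
P = (1 - 625/16) / (1 - 390625/256) = -609/16 / -390369/256 = 16/641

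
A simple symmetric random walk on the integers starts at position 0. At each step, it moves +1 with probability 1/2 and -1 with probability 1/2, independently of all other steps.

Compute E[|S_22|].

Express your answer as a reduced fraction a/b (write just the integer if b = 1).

S_22 takes values m ≡ 0 (mod 2) with |m| ≤ 22; P(S_22=m) = C(22,(22+m)/2)/2^22.
Total paths: 2^22 = 4194304
Distribution: P(S=-22)=1/4194304, P(S=-20)=22/4194304, P(S=-18)=231/4194304, P(S=-16)=1540/4194304, P(S=-14)=7315/4194304, P(S=-12)=26334/4194304, P(S=-10)=74613/4194304, P(S=-8)=170544/4194304, P(S=-6)=319770/4194304, P(S=-4)=497420/4194304, P(S=-2)=646646/4194304, P(S=0)=705432/4194304, P(S=2)=646646/4194304, P(S=4)=497420/4194304, P(S=6)=319770/4194304, P(S=8)=170544/4194304, P(S=10)=74613/4194304, P(S=12)=26334/4194304, P(S=14)=7315/4194304, P(S=16)=1540/4194304, P(S=18)=231/4194304, P(S=20)=22/4194304, P(S=22)=1/4194304
E[|S_22|] = Σ_m |m|·P(S_22=m) = 15519504/4194304 = 969969/262144

Answer: 969969/262144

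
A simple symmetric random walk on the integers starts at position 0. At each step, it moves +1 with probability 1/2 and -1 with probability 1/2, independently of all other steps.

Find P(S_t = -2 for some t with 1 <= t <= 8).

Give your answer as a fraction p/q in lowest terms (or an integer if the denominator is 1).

Count via complement. Let g(t,s) = #length-t paths at position s with S_1..S_t all ≠ -2.
g(t,s) = g(t-1,s-1) + g(t-1,s+1) for s ≠ -2; g(t,-2) = 0.
t=0: g(0,0)=1
t=1: g(1,-1)=1 g(1,1)=1
t=2: g(2,0)=2 g(2,2)=1
t=3: g(3,-1)=2 g(3,1)=3 g(3,3)=1
t=4: g(4,0)=5 g(4,2)=4 g(4,4)=1
t=5: g(5,-1)=5 g(5,1)=9 g(5,3)=5 g(5,5)=1
t=6: g(6,0)=14 g(6,2)=14 g(6,4)=6 g(6,6)=1
t=7: g(7,-1)=14 g(7,1)=28 g(7,3)=20 g(7,5)=7 g(7,7)=1
t=8: g(8,0)=42 g(8,2)=48 g(8,4)=27 g(8,6)=8 g(8,8)=1
Paths never hitting -2: Σ_s g(8,s) = 126
Paths hitting -2: 2^8 - 126 = 130
P = 130/256 = 65/128

Answer: 65/128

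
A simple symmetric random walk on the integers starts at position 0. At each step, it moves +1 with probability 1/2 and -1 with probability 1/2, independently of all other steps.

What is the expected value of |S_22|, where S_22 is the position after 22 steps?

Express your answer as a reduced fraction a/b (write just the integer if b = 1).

S_22 takes values m ≡ 0 (mod 2) with |m| ≤ 22; P(S_22=m) = C(22,(22+m)/2)/2^22.
Total paths: 2^22 = 4194304
Distribution: P(S=-22)=1/4194304, P(S=-20)=22/4194304, P(S=-18)=231/4194304, P(S=-16)=1540/4194304, P(S=-14)=7315/4194304, P(S=-12)=26334/4194304, P(S=-10)=74613/4194304, P(S=-8)=170544/4194304, P(S=-6)=319770/4194304, P(S=-4)=497420/4194304, P(S=-2)=646646/4194304, P(S=0)=705432/4194304, P(S=2)=646646/4194304, P(S=4)=497420/4194304, P(S=6)=319770/4194304, P(S=8)=170544/4194304, P(S=10)=74613/4194304, P(S=12)=26334/4194304, P(S=14)=7315/4194304, P(S=16)=1540/4194304, P(S=18)=231/4194304, P(S=20)=22/4194304, P(S=22)=1/4194304
E[|S_22|] = Σ_m |m|·P(S_22=m) = 15519504/4194304 = 969969/262144

Answer: 969969/262144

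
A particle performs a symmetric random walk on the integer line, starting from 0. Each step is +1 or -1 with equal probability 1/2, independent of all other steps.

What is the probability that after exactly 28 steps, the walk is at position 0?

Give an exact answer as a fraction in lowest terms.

To return to 0 after 28 steps: need exactly 14 steps of +1 and 14 of -1.
Favorable paths: C(28,14) = 40116600
Total paths: 2^28 = 268435456
P = 40116600/268435456 = 5014575/33554432

Answer: 5014575/33554432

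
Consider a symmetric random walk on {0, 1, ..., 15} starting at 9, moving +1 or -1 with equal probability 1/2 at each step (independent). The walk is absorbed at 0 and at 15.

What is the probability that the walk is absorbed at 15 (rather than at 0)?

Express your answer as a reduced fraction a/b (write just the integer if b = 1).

Answer: 3/5

Derivation:
Symmetric walk (p = 1/2): the harmonic-function argument gives P(hit 15 before 0 | start at 9) = a/N.
P = 9/15 = 3/5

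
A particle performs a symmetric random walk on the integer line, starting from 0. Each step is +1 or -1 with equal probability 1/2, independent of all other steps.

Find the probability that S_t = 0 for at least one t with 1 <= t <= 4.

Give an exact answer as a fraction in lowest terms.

Count via complement. Let g(t,s) = #length-t paths at position s with S_1..S_t all ≠ 0.
g(t,s) = g(t-1,s-1) + g(t-1,s+1) for s ≠ 0; g(t,0) = 0.
t=0: g(0,0)=1
t=1: g(1,-1)=1 g(1,1)=1
t=2: g(2,-2)=1 g(2,2)=1
t=3: g(3,-3)=1 g(3,-1)=1 g(3,1)=1 g(3,3)=1
t=4: g(4,-4)=1 g(4,-2)=2 g(4,2)=2 g(4,4)=1
Paths never hitting 0: Σ_s g(4,s) = 6
Paths hitting 0: 2^4 - 6 = 10
P = 10/16 = 5/8

Answer: 5/8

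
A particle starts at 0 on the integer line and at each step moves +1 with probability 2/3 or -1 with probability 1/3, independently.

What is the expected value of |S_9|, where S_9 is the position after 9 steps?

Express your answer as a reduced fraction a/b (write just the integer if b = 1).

Answer: 2549/729

Derivation:
S_9 takes values m ≡ 1 (mod 2) with |m| ≤ 9; P(S_9=m) = C(9,(9+m)/2) · (2/3)^((9+m)/2) · (1/3)^((9-m)/2).
Distribution: P(S=-9)=1/19683, P(S=-7)=2/2187, P(S=-5)=16/2187, P(S=-3)=224/6561, P(S=-1)=224/2187, P(S=1)=448/2187, P(S=3)=1792/6561, P(S=5)=512/2187, P(S=7)=256/2187, P(S=9)=512/19683
E[|S_9|] = Σ_m |m|·P(S_9=m) = 2549/729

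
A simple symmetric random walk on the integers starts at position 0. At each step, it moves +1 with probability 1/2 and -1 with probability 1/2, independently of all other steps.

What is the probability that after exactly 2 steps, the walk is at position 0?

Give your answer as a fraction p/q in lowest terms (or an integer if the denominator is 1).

To return to 0 after 2 steps: need exactly 1 step of +1 and 1 of -1.
Favorable paths: C(2,1) = 2
Total paths: 2^2 = 4
P = 2/4 = 1/2

Answer: 1/2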